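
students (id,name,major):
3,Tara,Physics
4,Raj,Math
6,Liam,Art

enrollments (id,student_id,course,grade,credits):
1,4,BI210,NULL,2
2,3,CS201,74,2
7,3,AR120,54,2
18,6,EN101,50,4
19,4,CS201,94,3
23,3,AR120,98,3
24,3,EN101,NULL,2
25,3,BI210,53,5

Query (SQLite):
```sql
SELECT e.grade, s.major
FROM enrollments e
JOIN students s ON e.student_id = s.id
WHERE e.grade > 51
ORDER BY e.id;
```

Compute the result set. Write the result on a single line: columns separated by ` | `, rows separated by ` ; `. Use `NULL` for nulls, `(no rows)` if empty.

74 | Physics ; 54 | Physics ; 94 | Math ; 98 | Physics ; 53 | Physics

Each enrollments row matches the students row where student_id = students.id.
Then keep rows with e.grade > 51.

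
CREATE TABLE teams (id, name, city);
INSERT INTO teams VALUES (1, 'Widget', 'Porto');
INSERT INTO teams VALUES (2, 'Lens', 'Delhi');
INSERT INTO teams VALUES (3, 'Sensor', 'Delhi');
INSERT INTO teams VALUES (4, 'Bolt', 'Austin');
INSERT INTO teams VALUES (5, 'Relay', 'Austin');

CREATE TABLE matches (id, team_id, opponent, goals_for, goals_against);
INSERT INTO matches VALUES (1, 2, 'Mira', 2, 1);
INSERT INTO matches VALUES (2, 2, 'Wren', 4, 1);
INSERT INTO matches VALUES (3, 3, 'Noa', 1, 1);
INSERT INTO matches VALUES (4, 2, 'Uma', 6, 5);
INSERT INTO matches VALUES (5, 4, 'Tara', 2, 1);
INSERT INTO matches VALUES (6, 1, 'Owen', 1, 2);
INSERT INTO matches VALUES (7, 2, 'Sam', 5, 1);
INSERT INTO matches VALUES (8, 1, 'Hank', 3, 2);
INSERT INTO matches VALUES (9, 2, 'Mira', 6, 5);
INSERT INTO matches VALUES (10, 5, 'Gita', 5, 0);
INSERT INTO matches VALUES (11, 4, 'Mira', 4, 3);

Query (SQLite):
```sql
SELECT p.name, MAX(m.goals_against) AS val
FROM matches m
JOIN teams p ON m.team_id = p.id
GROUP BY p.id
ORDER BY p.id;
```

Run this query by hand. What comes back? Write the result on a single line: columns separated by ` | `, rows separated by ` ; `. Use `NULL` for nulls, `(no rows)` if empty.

Join each matches row to its teams via team_id.
Group joined rows by teams.id; compute MAX(m.goals_against) per group.
  1: ids {6, 8} → MAX(m.goals_against)=2
  2: ids {1, 2, 4, 7, 9} → MAX(m.goals_against)=5
  3: ids {3} → MAX(m.goals_against)=1
  4: ids {5, 11} → MAX(m.goals_against)=3
  5: ids {10} → MAX(m.goals_against)=0

Widget | 2 ; Lens | 5 ; Sensor | 1 ; Bolt | 3 ; Relay | 0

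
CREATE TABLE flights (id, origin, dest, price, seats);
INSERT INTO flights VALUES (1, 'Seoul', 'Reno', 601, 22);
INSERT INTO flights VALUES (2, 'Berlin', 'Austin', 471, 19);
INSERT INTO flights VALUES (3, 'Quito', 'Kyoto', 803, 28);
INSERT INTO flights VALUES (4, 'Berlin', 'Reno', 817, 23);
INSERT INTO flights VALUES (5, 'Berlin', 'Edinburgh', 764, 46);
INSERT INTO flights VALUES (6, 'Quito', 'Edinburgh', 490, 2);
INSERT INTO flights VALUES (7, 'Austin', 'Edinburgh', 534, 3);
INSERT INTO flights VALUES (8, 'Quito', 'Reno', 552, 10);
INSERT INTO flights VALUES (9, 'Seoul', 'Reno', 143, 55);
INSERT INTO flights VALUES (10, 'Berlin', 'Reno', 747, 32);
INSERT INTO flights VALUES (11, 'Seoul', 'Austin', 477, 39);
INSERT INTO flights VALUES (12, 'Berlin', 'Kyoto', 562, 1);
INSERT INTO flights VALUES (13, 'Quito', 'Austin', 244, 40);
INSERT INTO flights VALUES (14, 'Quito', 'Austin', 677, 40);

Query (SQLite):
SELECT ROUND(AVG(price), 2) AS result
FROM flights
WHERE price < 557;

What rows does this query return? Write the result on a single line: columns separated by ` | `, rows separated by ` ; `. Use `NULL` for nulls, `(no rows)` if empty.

Rows where price < 557 → price values: [471, 490, 534, 552, 143, 477, 244].
AVG = 2911 / 7 (rounded to 2 dp).

415.86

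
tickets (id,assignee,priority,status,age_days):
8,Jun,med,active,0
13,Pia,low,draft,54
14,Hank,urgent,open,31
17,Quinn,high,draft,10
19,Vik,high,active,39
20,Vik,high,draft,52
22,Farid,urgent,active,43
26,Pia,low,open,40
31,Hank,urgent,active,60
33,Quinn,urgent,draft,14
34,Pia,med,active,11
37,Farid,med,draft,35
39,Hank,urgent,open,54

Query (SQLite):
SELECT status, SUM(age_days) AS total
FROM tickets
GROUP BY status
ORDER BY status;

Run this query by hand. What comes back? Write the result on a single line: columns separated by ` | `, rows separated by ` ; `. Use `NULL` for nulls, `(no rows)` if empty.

active | 153 ; draft | 165 ; open | 125

Partition tickets by status; compute SUM(age_days) within each group.
  active: ids {8, 19, 22, 31, 34} → SUM(age_days)=153
  draft: ids {13, 17, 20, 33, 37} → SUM(age_days)=165
  open: ids {14, 26, 39} → SUM(age_days)=125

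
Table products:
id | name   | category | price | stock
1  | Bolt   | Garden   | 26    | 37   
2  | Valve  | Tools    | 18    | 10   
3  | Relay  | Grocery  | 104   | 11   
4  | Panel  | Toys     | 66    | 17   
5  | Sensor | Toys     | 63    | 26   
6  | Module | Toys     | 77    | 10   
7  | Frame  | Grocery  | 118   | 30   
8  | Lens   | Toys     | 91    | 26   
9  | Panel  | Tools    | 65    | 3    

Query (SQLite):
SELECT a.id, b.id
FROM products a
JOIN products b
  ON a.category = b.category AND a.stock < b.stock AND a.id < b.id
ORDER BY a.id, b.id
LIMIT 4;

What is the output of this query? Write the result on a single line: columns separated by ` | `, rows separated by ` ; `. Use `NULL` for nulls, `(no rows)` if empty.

3 | 7 ; 4 | 5 ; 4 | 8 ; 6 | 8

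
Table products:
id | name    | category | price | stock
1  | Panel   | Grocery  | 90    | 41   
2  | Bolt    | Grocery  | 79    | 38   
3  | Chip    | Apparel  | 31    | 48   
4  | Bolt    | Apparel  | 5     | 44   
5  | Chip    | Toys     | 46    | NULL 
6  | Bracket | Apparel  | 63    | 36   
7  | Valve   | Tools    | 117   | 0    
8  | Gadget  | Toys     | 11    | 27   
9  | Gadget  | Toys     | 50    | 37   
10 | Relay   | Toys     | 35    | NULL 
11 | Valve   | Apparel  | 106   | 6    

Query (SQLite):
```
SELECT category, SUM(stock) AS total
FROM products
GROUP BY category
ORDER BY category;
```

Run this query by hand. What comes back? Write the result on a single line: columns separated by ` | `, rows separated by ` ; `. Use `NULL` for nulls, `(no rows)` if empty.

Partition products by category; compute SUM(stock) within each group.
  Apparel: ids {3, 4, 6, 11} → SUM(stock)=134
  Grocery: ids {1, 2} → SUM(stock)=79
  Tools: ids {7} → SUM(stock)=0
  Toys: ids {5, 8, 9, 10} → SUM(stock)=64

Apparel | 134 ; Grocery | 79 ; Tools | 0 ; Toys | 64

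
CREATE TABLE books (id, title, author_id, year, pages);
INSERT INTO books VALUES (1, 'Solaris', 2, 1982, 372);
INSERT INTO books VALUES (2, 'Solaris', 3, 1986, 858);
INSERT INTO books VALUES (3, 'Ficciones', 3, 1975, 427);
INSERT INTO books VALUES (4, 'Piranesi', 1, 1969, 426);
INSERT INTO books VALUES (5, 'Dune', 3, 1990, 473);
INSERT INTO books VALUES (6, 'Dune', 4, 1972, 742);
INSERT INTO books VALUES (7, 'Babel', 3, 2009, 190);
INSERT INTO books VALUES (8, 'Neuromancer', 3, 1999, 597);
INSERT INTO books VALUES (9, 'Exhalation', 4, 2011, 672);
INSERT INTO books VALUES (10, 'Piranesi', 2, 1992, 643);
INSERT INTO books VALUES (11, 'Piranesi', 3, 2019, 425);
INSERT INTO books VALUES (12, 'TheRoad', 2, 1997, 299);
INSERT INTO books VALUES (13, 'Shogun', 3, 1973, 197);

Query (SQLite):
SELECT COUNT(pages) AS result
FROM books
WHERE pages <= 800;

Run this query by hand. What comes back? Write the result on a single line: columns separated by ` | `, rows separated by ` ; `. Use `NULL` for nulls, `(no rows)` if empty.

12

Rows where pages <= 800 → pages values: [372, 427, 426, 473, 742, 190, 597, 672, 643, 425, 299, 197].
COUNT(pages) counts non-NULL values → 12.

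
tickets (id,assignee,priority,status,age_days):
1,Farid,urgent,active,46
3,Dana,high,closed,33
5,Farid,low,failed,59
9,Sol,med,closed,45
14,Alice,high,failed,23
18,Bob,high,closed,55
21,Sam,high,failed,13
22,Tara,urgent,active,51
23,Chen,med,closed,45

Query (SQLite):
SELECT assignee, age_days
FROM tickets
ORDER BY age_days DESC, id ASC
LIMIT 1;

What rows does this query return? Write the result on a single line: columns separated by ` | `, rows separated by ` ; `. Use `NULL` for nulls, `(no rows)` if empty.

Farid | 59

Sort by age_days desc, tiebreak id asc: (59, id=5), (55, id=18), (51, id=22), (46, id=1) …. Take first 1.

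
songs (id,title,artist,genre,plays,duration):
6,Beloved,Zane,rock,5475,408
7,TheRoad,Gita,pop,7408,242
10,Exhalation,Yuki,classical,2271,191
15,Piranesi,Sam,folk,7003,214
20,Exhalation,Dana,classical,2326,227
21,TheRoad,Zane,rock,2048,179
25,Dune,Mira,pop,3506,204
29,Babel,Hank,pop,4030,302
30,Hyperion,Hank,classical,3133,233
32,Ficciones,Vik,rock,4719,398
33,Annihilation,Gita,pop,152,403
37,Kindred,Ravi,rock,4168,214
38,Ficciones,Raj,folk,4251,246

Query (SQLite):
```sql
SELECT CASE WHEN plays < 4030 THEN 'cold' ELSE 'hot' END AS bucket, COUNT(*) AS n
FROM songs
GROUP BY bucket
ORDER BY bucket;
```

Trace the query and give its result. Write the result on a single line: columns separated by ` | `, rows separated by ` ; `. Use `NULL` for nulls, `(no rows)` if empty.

cold | 6 ; hot | 7

Bucket rows by plays < 4030 → 'cold' else 'hot'; count each bucket.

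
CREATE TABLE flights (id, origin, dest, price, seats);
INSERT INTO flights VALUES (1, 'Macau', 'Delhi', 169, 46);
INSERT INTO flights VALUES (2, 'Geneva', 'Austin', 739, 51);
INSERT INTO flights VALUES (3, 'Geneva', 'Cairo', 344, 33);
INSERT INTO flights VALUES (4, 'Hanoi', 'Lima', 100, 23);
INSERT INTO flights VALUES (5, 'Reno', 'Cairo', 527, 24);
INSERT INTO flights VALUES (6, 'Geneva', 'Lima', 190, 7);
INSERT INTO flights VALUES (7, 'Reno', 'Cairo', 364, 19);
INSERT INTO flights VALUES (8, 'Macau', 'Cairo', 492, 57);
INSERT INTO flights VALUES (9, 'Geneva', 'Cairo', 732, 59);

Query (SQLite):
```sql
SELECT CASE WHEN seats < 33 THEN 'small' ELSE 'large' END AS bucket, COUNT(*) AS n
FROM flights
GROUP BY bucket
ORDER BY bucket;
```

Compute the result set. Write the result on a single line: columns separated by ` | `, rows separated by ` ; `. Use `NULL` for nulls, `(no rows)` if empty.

Bucket rows by seats < 33 → 'small' else 'large'; count each bucket.

large | 5 ; small | 4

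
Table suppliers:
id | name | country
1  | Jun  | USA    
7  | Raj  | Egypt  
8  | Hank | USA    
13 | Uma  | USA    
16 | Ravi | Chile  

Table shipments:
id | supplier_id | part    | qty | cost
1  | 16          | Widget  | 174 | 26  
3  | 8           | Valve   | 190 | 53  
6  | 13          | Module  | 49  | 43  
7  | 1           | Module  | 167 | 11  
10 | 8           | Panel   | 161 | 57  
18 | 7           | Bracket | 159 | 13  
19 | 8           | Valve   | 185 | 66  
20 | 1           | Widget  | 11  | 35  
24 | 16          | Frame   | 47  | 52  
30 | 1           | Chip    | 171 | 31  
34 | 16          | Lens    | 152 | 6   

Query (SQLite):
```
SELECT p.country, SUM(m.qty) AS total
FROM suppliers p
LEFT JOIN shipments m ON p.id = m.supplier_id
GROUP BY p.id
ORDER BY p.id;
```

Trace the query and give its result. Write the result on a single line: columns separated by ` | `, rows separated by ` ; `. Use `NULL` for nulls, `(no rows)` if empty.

LEFT JOIN keeps every suppliers row; unmatched ones get NULL for shipments columns.
Group by suppliers.id and compute SUM(m.qty). SUM over an all-NULL group is NULL.
  1: ids {7, 20, 30} → SUM(m.qty)=349
  7: ids {18} → SUM(m.qty)=159
  8: ids {3, 10, 19} → SUM(m.qty)=536
  13: ids {6} → SUM(m.qty)=49
  16: ids {1, 24, 34} → SUM(m.qty)=373

USA | 349 ; Egypt | 159 ; USA | 536 ; USA | 49 ; Chile | 373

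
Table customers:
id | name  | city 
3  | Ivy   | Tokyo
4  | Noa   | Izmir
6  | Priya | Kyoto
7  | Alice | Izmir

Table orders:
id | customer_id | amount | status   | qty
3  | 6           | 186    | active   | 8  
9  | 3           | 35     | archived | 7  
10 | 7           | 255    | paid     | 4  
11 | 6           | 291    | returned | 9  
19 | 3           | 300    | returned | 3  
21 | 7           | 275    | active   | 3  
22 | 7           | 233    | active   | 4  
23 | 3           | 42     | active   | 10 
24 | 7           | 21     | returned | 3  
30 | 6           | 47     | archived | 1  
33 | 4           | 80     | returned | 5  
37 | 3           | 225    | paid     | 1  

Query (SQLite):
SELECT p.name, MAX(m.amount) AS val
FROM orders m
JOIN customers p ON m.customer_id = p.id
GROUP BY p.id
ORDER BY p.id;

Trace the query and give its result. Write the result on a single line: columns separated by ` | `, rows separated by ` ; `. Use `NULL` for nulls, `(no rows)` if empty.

Ivy | 300 ; Noa | 80 ; Priya | 291 ; Alice | 275

Join each orders row to its customers via customer_id.
Group joined rows by customers.id; compute MAX(m.amount) per group.
  3: ids {9, 19, 23, 37} → MAX(m.amount)=300
  4: ids {33} → MAX(m.amount)=80
  6: ids {3, 11, 30} → MAX(m.amount)=291
  7: ids {10, 21, 22, 24} → MAX(m.amount)=275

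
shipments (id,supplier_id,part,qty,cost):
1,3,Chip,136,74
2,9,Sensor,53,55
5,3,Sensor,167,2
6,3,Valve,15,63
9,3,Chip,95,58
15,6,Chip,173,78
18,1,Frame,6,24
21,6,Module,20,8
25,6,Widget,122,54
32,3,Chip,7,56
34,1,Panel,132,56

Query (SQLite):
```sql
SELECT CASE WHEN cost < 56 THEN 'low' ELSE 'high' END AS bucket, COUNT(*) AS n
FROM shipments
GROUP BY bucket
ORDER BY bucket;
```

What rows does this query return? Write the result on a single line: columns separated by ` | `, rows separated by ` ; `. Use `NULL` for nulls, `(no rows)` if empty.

Bucket rows by cost < 56 → 'low' else 'high'; count each bucket.

high | 6 ; low | 5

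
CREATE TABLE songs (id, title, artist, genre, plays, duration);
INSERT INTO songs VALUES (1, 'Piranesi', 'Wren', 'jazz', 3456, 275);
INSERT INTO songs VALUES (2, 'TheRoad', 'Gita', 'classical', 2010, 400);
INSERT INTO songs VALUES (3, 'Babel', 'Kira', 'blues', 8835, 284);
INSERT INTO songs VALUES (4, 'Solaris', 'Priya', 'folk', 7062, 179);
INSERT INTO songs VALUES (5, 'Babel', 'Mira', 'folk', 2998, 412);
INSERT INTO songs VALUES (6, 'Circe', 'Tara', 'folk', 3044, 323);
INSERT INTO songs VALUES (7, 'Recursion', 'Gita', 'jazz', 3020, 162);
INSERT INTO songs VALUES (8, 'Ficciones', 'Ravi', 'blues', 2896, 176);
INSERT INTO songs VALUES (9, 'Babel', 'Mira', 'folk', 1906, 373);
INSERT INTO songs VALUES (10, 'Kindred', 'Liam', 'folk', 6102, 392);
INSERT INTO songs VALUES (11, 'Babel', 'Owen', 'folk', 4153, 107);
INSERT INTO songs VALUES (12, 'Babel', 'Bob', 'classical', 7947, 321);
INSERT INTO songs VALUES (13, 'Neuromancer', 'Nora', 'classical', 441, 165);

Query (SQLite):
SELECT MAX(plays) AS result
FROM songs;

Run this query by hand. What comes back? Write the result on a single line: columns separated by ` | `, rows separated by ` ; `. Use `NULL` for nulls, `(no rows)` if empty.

All plays values: [3456, 2010, 8835, 7062, 2998, 3044, 3020, 2896, 1906, 6102, 4153, 7947, 441].
MAX of non-NULL values = 8835.

8835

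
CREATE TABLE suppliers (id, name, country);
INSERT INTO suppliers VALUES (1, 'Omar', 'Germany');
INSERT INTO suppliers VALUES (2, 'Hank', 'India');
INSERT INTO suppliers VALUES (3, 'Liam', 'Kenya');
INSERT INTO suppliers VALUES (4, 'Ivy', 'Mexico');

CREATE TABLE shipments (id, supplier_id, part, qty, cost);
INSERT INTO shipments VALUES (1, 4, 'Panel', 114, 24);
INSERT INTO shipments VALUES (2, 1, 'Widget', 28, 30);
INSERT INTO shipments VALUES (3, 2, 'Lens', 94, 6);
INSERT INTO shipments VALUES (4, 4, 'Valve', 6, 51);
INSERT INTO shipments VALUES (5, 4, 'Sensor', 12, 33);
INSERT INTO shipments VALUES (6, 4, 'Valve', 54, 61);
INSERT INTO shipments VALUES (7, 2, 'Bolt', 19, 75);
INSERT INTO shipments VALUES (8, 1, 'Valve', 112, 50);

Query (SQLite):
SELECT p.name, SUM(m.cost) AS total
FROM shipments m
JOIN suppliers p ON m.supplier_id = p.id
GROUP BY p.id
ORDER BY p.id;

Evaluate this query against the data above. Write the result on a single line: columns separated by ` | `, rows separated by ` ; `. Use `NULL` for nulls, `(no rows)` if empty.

Omar | 80 ; Hank | 81 ; Ivy | 169

Join each shipments row to its suppliers via supplier_id.
Group joined rows by suppliers.id; compute SUM(m.cost) per group.
  1: ids {2, 8} → SUM(m.cost)=80
  2: ids {3, 7} → SUM(m.cost)=81
  4: ids {1, 4, 5, 6} → SUM(m.cost)=169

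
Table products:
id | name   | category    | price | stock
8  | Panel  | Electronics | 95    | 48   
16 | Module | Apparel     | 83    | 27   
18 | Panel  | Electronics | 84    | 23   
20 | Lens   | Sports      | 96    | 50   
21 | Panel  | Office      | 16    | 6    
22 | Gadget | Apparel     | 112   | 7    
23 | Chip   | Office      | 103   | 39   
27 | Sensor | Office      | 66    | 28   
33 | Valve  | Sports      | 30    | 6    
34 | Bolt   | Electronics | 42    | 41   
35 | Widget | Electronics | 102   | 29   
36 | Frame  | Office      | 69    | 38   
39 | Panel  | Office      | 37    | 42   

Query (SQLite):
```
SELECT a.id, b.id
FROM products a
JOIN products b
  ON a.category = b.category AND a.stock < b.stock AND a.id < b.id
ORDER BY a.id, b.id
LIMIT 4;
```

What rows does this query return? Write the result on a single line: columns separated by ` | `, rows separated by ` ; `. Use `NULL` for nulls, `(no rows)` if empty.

18 | 34 ; 18 | 35 ; 21 | 23 ; 21 | 27

Pairs (a,b) with same category, a.stock < b.stock, a.id < b.id.
category groups: Apparel:{16,22} Electronics:{8,18,34,35} Office:{21,23,27,36,39} Sports:{20,33}
Ordered by (a.id, b.id); first 4.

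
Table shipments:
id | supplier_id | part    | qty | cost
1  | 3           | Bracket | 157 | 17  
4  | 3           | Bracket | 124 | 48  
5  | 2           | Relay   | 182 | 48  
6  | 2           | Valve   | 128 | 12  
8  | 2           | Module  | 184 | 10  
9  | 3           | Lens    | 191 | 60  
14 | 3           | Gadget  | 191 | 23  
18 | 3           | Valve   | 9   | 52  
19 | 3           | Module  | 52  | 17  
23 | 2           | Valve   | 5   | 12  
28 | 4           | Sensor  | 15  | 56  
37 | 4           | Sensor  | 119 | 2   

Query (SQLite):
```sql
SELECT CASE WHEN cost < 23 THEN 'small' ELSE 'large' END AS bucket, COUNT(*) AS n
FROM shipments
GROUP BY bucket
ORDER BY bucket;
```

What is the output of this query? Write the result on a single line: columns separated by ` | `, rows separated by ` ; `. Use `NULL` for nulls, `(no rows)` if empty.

large | 6 ; small | 6

Bucket rows by cost < 23 → 'small' else 'large'; count each bucket.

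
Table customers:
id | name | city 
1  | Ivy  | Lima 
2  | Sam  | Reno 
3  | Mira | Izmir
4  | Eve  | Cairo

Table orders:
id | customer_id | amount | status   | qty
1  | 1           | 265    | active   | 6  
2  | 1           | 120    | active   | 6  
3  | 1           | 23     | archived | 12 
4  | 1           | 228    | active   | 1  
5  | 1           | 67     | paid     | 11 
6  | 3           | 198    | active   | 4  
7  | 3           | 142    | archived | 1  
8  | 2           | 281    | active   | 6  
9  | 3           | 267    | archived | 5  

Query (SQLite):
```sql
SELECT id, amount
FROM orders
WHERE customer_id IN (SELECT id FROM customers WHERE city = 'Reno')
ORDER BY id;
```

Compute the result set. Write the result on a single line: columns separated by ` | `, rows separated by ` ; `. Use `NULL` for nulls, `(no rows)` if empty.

8 | 281

Inner query: customers.id where city = 'Reno'.
Outer: keep orders rows whose customer_id is in that set.
Inner query → {2}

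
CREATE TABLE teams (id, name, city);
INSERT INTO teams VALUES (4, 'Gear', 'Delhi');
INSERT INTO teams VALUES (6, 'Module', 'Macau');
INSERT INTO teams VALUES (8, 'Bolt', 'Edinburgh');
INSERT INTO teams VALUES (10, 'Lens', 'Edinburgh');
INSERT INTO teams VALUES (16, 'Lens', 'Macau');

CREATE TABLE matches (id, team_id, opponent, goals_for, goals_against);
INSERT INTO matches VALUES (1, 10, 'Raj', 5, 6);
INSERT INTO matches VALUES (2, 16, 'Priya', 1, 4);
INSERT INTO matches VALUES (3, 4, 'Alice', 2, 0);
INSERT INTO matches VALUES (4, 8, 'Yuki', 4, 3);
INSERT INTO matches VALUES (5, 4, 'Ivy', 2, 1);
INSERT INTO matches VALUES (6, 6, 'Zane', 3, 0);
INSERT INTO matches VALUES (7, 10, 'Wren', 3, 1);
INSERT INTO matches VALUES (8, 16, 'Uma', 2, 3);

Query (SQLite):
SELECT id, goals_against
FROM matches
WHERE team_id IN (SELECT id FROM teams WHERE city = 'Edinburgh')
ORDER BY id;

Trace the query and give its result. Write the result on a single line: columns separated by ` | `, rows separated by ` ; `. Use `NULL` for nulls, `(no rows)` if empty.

1 | 6 ; 4 | 3 ; 7 | 1

Inner query: teams.id where city = 'Edinburgh'.
Outer: keep matches rows whose team_id is in that set.
Inner query → {8, 10}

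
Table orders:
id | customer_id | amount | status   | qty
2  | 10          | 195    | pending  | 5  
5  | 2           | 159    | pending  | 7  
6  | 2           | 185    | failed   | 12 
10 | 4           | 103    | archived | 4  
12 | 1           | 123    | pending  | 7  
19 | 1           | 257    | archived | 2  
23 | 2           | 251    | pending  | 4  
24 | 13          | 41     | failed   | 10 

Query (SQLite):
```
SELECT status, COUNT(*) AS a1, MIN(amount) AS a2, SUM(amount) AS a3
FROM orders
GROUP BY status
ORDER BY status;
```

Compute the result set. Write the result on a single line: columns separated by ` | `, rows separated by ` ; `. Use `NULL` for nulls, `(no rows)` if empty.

archived | 2 | 103 | 360 ; failed | 2 | 41 | 226 ; pending | 4 | 123 | 728

Group orders by status.
Per group compute: COUNT(*), MIN(amount), SUM(amount).
  archived: ids {10, 19} → COUNT(*)=2, MIN(amount)=103, SUM(amount)=360
  failed: ids {6, 24} → COUNT(*)=2, MIN(amount)=41, SUM(amount)=226
  pending: ids {2, 5, 12, 23} → COUNT(*)=4, MIN(amount)=123, SUM(amount)=728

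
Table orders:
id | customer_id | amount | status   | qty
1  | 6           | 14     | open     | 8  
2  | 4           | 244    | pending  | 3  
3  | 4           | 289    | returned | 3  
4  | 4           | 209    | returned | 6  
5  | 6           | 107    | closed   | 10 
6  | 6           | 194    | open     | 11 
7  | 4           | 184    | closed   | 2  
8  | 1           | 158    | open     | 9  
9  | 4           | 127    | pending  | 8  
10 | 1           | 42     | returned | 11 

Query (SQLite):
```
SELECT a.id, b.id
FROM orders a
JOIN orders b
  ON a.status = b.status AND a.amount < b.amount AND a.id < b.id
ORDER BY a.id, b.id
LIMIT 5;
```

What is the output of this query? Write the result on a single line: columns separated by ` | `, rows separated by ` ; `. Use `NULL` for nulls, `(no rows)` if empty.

Pairs (a,b) with same status, a.amount < b.amount, a.id < b.id.
status groups: closed:{5,7} open:{1,6,8} pending:{2,9} returned:{3,4,10}
Ordered by (a.id, b.id); first 5.

1 | 6 ; 1 | 8 ; 5 | 7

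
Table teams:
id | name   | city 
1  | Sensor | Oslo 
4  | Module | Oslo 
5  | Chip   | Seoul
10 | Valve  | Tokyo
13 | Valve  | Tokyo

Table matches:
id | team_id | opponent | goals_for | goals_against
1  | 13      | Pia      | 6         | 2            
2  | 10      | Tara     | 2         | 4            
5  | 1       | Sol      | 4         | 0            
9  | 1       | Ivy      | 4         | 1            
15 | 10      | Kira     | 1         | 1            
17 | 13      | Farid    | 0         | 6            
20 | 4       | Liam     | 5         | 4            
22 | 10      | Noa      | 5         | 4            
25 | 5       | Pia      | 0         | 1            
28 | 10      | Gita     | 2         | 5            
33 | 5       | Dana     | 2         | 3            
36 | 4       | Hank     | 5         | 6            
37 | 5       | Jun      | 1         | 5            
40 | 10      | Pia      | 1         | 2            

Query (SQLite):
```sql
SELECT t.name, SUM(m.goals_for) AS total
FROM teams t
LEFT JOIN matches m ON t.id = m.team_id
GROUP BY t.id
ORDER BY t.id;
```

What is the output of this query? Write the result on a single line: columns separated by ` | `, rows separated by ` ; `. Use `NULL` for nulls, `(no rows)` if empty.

Sensor | 8 ; Module | 10 ; Chip | 3 ; Valve | 11 ; Valve | 6

LEFT JOIN keeps every teams row; unmatched ones get NULL for matches columns.
Group by teams.id and compute SUM(m.goals_for). SUM over an all-NULL group is NULL.
  1: ids {5, 9} → SUM(m.goals_for)=8
  4: ids {20, 36} → SUM(m.goals_for)=10
  5: ids {25, 33, 37} → SUM(m.goals_for)=3
  10: ids {2, 15, 22, 28, 40} → SUM(m.goals_for)=11
  13: ids {1, 17} → SUM(m.goals_for)=6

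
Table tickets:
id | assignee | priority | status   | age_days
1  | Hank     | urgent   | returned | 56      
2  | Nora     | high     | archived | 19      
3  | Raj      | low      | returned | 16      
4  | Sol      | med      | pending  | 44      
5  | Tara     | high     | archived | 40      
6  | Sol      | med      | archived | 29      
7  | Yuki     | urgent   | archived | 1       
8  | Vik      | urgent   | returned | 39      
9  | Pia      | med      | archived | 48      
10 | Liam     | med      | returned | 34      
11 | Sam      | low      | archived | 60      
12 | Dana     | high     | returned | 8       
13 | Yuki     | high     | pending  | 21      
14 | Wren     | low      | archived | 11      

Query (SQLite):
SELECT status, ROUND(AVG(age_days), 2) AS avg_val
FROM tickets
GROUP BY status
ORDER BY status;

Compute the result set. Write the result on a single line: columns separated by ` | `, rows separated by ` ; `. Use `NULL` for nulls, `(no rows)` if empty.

archived | 29.71 ; pending | 32.5 ; returned | 30.6

Partition tickets by status; compute ROUND(AVG(age_days), 2) within each group.
  archived: ids {2, 5, 6, 7, 9, 11, 14} → ROUND(AVG(age_days), 2)=29.71
  pending: ids {4, 13} → ROUND(AVG(age_days), 2)=32.5
  returned: ids {1, 3, 8, 10, 12} → ROUND(AVG(age_days), 2)=30.6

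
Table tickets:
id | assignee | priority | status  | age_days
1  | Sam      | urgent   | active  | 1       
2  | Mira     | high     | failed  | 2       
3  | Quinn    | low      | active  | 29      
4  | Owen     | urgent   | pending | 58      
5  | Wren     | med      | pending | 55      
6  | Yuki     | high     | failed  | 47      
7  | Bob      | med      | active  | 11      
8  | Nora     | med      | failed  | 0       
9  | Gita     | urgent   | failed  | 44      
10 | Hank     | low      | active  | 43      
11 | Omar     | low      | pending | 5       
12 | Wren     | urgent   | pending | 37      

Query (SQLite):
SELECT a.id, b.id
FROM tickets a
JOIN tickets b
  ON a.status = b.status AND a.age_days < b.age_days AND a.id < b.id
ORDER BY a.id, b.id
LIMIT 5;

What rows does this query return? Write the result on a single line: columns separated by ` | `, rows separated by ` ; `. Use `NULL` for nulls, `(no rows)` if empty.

1 | 3 ; 1 | 7 ; 1 | 10 ; 2 | 6 ; 2 | 9

Pairs (a,b) with same status, a.age_days < b.age_days, a.id < b.id.
status groups: active:{1,3,7,10} failed:{2,6,8,9} pending:{4,5,11,12}
Ordered by (a.id, b.id); first 5.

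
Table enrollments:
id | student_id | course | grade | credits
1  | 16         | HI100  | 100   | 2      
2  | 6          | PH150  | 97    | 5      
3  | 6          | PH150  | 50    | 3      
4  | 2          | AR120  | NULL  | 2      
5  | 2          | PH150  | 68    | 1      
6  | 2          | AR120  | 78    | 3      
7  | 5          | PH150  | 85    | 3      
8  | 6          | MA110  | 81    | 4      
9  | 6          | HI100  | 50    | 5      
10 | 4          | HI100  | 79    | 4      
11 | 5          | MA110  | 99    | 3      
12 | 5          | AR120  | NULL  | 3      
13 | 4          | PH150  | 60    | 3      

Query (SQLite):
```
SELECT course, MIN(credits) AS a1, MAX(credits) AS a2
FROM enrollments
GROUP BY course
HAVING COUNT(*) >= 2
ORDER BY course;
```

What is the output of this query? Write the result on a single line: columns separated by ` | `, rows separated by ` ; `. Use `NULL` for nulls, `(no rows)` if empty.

Group enrollments by course.
Per group compute: MIN(credits), MAX(credits).
HAVING: drop groups with fewer than 2 rows.
  AR120: ids {4, 6, 12} → MIN(credits)=2, MAX(credits)=3
  HI100: ids {1, 9, 10} → MIN(credits)=2, MAX(credits)=5
  MA110: ids {8, 11} → MIN(credits)=3, MAX(credits)=4
  PH150: ids {2, 3, 5, 7, 13} → MIN(credits)=1, MAX(credits)=5

AR120 | 2 | 3 ; HI100 | 2 | 5 ; MA110 | 3 | 4 ; PH150 | 1 | 5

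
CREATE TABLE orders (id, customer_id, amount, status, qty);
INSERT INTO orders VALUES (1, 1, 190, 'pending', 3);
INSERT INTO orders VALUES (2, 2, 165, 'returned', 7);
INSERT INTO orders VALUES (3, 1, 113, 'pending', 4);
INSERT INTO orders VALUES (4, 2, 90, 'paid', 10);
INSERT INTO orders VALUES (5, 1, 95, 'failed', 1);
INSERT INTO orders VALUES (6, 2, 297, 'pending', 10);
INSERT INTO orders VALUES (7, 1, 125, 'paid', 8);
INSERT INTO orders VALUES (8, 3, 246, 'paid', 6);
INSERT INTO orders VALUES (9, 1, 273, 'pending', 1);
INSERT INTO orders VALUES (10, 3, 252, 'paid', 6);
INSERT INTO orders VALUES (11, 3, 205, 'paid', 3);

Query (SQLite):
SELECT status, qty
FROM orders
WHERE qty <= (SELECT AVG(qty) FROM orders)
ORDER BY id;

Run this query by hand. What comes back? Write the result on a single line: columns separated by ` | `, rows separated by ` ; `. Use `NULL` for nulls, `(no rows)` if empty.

Scalar subquery: AVG(qty) over all orders rows = 5.363636 (≈; comparison uses full precision).
Keep rows where qty <= that value.

pending | 3 ; pending | 4 ; failed | 1 ; pending | 1 ; paid | 3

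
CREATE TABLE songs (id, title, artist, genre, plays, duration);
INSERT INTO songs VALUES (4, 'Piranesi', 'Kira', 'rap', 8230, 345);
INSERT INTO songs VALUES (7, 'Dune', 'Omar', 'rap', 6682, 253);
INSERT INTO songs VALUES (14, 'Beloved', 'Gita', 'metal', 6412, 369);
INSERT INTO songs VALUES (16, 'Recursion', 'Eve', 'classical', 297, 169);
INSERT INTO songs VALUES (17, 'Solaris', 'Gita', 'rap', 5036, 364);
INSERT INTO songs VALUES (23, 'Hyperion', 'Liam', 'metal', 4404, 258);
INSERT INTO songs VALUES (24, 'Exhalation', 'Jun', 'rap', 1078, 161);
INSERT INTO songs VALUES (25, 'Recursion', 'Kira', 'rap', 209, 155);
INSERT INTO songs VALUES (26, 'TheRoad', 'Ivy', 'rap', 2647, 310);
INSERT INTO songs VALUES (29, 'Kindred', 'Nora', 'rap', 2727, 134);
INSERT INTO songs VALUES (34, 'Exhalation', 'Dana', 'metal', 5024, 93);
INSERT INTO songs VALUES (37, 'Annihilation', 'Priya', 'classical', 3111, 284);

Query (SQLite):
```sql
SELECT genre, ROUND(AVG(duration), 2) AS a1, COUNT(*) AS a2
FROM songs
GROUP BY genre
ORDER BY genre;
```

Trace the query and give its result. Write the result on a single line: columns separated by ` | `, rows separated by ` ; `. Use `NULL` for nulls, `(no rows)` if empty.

classical | 226.5 | 2 ; metal | 240 | 3 ; rap | 246 | 7

Group songs by genre.
Per group compute: ROUND(AVG(duration), 2), COUNT(*).
  classical: ids {16, 37} → ROUND(AVG(duration), 2)=226.5, COUNT(*)=2
  metal: ids {14, 23, 34} → ROUND(AVG(duration), 2)=240, COUNT(*)=3
  rap: ids {4, 7, 17, 24, 25, 26, 29} → ROUND(AVG(duration), 2)=246, COUNT(*)=7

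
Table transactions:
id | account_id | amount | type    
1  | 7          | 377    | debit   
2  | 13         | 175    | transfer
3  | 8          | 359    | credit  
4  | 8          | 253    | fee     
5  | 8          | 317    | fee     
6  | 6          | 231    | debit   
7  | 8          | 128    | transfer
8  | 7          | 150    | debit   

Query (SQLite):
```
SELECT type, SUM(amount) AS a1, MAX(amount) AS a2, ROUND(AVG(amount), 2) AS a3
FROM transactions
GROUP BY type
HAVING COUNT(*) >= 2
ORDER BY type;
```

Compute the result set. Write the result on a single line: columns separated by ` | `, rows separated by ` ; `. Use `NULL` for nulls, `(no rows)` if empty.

Group transactions by type.
Per group compute: SUM(amount), MAX(amount), ROUND(AVG(amount), 2).
HAVING: drop groups with fewer than 2 rows.
  credit: ids {3} → SUM(amount)=359, MAX(amount)=359, ROUND(AVG(amount), 2)=359
  debit: ids {1, 6, 8} → SUM(amount)=758, MAX(amount)=377, ROUND(AVG(amount), 2)=252.67
  fee: ids {4, 5} → SUM(amount)=570, MAX(amount)=317, ROUND(AVG(amount), 2)=285
  transfer: ids {2, 7} → SUM(amount)=303, MAX(amount)=175, ROUND(AVG(amount), 2)=151.5

debit | 758 | 377 | 252.67 ; fee | 570 | 317 | 285 ; transfer | 303 | 175 | 151.5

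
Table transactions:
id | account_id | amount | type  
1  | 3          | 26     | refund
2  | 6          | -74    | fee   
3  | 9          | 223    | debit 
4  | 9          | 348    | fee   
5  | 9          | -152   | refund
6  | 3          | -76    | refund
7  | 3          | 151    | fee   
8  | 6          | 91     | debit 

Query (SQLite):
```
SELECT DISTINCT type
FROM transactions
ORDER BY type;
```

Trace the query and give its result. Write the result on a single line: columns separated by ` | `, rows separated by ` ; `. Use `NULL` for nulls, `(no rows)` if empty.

Collect distinct type values from transactions.

debit ; fee ; refund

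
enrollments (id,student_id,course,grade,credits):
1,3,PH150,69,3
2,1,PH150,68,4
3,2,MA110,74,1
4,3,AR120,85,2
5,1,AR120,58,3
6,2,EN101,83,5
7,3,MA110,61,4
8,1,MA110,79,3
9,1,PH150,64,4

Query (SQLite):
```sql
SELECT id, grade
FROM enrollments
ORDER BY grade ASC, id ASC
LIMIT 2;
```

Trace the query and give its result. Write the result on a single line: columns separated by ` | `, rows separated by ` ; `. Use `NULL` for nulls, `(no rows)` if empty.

Sort by grade asc, tiebreak id asc: (58, id=5), (61, id=7), (64, id=9), (68, id=2), (69, id=1) …. Take first 2.

5 | 58 ; 7 | 61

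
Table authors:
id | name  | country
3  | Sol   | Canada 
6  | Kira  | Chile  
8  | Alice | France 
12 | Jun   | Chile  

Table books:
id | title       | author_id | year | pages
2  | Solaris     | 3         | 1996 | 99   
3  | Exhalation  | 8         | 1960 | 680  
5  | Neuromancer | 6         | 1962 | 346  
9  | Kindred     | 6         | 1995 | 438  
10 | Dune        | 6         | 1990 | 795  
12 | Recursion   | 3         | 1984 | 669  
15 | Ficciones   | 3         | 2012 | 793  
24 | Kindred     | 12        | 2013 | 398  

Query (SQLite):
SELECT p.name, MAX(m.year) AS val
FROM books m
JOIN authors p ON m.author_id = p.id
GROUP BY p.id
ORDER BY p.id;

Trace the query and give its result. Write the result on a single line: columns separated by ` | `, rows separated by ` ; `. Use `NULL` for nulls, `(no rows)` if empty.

Join each books row to its authors via author_id.
Group joined rows by authors.id; compute MAX(m.year) per group.
  3: ids {2, 12, 15} → MAX(m.year)=2012
  6: ids {5, 9, 10} → MAX(m.year)=1995
  8: ids {3} → MAX(m.year)=1960
  12: ids {24} → MAX(m.year)=2013

Sol | 2012 ; Kira | 1995 ; Alice | 1960 ; Jun | 2013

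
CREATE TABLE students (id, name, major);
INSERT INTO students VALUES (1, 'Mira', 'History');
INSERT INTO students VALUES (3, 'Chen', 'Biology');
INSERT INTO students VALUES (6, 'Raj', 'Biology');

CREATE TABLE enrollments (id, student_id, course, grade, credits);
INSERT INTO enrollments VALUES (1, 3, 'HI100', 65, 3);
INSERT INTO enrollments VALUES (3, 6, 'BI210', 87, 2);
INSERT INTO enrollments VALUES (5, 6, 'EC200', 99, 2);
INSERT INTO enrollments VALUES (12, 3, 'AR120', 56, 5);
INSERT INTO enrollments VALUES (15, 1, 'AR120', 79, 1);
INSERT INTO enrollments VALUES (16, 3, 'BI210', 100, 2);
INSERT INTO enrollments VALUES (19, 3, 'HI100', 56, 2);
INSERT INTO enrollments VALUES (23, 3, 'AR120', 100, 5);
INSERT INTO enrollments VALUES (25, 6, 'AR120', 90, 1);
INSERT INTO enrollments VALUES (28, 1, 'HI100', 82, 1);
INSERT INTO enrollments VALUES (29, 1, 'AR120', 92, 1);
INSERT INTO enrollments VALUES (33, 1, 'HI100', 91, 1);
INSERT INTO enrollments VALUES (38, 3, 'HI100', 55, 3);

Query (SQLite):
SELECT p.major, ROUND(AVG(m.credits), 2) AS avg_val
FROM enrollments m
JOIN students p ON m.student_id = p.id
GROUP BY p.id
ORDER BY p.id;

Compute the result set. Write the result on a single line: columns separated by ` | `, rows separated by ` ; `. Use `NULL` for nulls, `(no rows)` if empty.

History | 1 ; Biology | 3.33 ; Biology | 1.67

Join each enrollments row to its students via student_id.
Group joined rows by students.id; compute ROUND(AVG(m.credits), 2) per group.
  1: ids {15, 28, 29, 33} → ROUND(AVG(m.credits), 2)=1
  3: ids {1, 12, 16, 19, 23, 38} → ROUND(AVG(m.credits), 2)=3.33
  6: ids {3, 5, 25} → ROUND(AVG(m.credits), 2)=1.67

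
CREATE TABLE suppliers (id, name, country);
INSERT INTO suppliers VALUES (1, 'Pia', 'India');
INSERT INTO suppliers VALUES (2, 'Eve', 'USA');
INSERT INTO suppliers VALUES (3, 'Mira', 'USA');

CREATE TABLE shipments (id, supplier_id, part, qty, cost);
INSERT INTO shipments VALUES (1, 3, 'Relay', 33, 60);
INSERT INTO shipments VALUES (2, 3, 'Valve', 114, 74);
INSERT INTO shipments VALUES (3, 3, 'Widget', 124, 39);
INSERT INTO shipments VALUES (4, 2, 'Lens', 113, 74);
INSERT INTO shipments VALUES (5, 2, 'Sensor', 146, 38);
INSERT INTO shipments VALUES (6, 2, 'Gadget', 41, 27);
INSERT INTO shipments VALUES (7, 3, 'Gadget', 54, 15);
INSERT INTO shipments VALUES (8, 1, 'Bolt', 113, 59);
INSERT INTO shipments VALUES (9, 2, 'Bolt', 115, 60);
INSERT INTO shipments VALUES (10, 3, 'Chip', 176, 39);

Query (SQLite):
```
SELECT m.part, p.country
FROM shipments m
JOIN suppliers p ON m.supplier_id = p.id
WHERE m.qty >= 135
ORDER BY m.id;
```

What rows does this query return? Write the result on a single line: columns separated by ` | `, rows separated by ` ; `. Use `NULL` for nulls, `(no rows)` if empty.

Each shipments row matches the suppliers row where supplier_id = suppliers.id.
Then keep rows with m.qty >= 135.

Sensor | USA ; Chip | USA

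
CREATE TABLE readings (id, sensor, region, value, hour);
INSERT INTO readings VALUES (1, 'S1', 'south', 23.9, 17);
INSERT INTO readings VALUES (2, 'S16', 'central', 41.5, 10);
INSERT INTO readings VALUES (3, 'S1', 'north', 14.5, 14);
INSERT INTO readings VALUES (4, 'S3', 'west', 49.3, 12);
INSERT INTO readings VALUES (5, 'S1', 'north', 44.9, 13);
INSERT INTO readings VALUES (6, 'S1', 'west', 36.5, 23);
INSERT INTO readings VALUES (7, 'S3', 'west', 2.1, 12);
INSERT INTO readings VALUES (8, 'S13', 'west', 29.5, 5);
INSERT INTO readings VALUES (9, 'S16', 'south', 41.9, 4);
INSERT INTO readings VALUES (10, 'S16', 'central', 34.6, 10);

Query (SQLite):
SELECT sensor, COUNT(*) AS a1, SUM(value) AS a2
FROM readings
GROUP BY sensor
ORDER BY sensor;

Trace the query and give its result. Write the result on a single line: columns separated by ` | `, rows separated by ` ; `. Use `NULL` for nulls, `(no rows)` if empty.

S1 | 4 | 119.8 ; S13 | 1 | 29.5 ; S16 | 3 | 118 ; S3 | 2 | 51.4

Group readings by sensor.
Per group compute: COUNT(*), SUM(value).
  S1: ids {1, 3, 5, 6} → COUNT(*)=4, SUM(value)=119.8
  S13: ids {8} → COUNT(*)=1, SUM(value)=29.5
  S16: ids {2, 9, 10} → COUNT(*)=3, SUM(value)=118
  S3: ids {4, 7} → COUNT(*)=2, SUM(value)=51.4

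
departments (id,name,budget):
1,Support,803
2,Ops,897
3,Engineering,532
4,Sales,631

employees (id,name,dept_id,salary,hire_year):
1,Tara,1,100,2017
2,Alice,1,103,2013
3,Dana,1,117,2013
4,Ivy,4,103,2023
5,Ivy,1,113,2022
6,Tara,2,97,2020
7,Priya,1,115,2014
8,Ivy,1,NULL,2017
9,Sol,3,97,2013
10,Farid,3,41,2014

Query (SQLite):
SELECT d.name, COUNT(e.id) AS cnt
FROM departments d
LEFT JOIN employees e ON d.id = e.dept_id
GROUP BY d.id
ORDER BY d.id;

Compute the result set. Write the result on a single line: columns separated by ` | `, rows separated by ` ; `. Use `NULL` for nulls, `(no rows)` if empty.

LEFT JOIN keeps every departments row; unmatched ones get NULL for employees columns.
Group by departments.id and compute COUNT(e.id). COUNT(col) of an all-NULL group is 0.
  1: ids {1, 2, 3, 5, 7, 8} → COUNT(e.id)=6
  2: ids {6} → COUNT(e.id)=1
  3: ids {9, 10} → COUNT(e.id)=2
  4: ids {4} → COUNT(e.id)=1

Support | 6 ; Ops | 1 ; Engineering | 2 ; Sales | 1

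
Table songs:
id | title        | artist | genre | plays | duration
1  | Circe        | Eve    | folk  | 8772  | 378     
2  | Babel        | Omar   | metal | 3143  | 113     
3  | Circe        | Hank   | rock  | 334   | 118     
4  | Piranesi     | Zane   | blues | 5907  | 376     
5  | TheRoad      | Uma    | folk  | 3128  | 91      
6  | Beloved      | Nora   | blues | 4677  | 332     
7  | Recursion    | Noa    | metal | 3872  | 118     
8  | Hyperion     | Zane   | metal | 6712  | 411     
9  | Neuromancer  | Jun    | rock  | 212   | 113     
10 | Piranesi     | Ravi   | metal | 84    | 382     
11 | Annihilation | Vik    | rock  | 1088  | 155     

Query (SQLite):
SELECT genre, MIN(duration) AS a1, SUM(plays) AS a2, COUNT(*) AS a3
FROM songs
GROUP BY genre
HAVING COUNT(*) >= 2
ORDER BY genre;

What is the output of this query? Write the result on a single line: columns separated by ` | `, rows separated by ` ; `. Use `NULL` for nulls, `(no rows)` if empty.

blues | 332 | 10584 | 2 ; folk | 91 | 11900 | 2 ; metal | 113 | 13811 | 4 ; rock | 113 | 1634 | 3

Group songs by genre.
Per group compute: MIN(duration), SUM(plays), COUNT(*).
HAVING: drop groups with fewer than 2 rows.
  blues: ids {4, 6} → MIN(duration)=332, SUM(plays)=10584, COUNT(*)=2
  folk: ids {1, 5} → MIN(duration)=91, SUM(plays)=11900, COUNT(*)=2
  metal: ids {2, 7, 8, 10} → MIN(duration)=113, SUM(plays)=13811, COUNT(*)=4
  rock: ids {3, 9, 11} → MIN(duration)=113, SUM(plays)=1634, COUNT(*)=3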